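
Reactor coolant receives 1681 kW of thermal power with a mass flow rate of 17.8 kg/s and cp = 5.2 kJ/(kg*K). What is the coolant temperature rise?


dT = Q / (m_dot * cp)
dT = 1681 / (17.8 * 5.2)
dT = 18.161 C

18.161


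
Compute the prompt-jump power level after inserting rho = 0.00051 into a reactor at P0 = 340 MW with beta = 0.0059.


P1/P0 = beta / (beta - rho)
P1/P0 = 0.0059 / (0.0059 - 0.00051) = 1.094620
P1 = 340 * 1.094620 = 372.17 MW

372.17


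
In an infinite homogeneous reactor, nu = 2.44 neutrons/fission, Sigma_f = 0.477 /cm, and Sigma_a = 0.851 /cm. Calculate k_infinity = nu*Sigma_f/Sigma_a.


k_inf = nu * Sigma_f / Sigma_a
k_inf = 2.44 * 0.477 / 0.851
k_inf = 1.3677

1.3677


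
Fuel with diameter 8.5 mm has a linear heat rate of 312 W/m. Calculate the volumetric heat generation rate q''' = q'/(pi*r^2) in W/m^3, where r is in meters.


r = D / 2 / 1000 = 8.5 / 2 / 1000 = 0.00425 m
q''' = q' / (pi * r^2)
q''' = 312 / (pi * 0.00425^2)
q''' = 5.4983e+06 W/m^3

5.4983e+06


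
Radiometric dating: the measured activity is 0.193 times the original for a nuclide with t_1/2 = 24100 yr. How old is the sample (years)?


lambda = ln(2) / t_half = ln(2) / 24100 = 2.876129e-05 /yr
t = -ln(A/A0) / lambda
t = -ln(0.193) / 2.876129e-05
t = 57197 yr

57197


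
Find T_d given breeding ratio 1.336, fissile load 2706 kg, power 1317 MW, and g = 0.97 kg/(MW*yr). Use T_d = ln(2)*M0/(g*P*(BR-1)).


Breeding gain G = BR - 1 = 1.336 - 1 = 0.336
Fissile production rate = g * P * G = 0.97 * 1317 * 0.336 = 429.23664 kg/yr
T_d = ln(2) * M0 / (g * P * G)
T_d = ln(2) * 2706 / 429.23664 = 4.3697 yr

4.3697


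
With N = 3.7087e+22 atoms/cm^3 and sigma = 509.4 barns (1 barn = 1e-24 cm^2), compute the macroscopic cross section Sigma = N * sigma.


Sigma = N * sigma_barns * 1e-24
Sigma = 3.7087e+22 * 509.4 * 1e-24
Sigma = 18.892 /cm

18.892


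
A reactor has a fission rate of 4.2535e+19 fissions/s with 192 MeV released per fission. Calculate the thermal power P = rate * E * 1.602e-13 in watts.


P = fission_rate * E_MeV * 1.602e-13
P = 4.2535e+19 * 192 * 1.602e-13
P = 1.3083e+09 W

1.3083e+09


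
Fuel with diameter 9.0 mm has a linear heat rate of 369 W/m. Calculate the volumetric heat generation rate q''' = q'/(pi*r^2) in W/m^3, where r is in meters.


r = D / 2 / 1000 = 9.0 / 2 / 1000 = 0.0045 m
q''' = q' / (pi * r^2)
q''' = 369 / (pi * 0.0045^2)
q''' = 5.8003e+06 W/m^3

5.8003e+06


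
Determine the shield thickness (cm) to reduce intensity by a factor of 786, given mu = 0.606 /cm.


x = ln(factor) / mu
x = ln(786) / 0.606
x = 11.002 cm

11.002


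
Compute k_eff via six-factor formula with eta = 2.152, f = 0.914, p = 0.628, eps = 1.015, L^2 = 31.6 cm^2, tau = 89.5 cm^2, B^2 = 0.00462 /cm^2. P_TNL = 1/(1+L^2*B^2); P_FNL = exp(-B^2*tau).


k_inf = eta*f*p*eps = 2.152*0.914*0.628*1.015 = 1.253759
P_TNL = 1/(1 + L^2*B^2) = 1/(1 + 31.6*0.00462) = 0.8726064
P_FNL = exp(-B^2*tau) = exp(-0.00462*89.5) = 0.6613381
k_eff = k_inf * P_TNL * P_FNL = 1.253759 * 0.8726064 * 0.6613381
k_eff = 0.72353

0.72353


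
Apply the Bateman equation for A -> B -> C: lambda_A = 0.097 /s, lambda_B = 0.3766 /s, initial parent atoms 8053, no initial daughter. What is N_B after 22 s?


N_B(t) = lambda_A * N_A0 / (lambda_B - lambda_A) * [exp(-lambda_A*t) - exp(-lambda_B*t)]
exp(-0.097*22) = 0.1183629; exp(-0.3766*22) = 2.522222e-04
N_B = 0.097 * 8053 / (0.3766 - 0.097) * (0.1183629 - 2.522222e-04)
N_B = 329.98

329.98


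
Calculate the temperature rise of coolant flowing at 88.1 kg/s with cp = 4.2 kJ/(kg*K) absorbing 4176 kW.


dT = Q / (m_dot * cp)
dT = 4176 / (88.1 * 4.2)
dT = 11.286 C

11.286


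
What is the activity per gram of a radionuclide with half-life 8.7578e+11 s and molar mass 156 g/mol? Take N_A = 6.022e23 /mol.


lambda = ln(2) / t_half = ln(2) / 8.7578e+11 = 7.914627e-13 /s
SA = lambda * N_A / M
SA = 7.914627e-13 * 6.022e23 / 156
SA = 3.0552e+09 Bq/g

3.0552e+09


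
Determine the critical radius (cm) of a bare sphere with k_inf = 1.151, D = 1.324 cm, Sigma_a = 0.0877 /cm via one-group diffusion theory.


L^2 = D / Sigma_a = 1.324 / 0.0877 = 15.09692 cm^2
B_m^2 = (k_inf - 1) / L^2 = (1.151 - 1) / 15.09692 = 0.01000204 /cm^2
For a bare sphere: B_g = pi/R, so R_c = pi / sqrt(B_m^2)
R_c = pi / sqrt(0.01000204) = 31.413 cm

31.413


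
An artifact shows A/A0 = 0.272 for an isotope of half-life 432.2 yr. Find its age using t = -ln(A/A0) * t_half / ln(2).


lambda = ln(2) / t_half = ln(2) / 432.2 = 0.001603765 /yr
t = -ln(A/A0) / lambda
t = -ln(0.272) / 0.001603765
t = 811.81 yr

811.81


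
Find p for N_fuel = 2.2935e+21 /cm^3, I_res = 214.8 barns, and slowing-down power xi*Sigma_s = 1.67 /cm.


p = exp(-N * I * 1e-24 / (xi*Sigma_s))
p = exp(-2.2935e+21 * 214.8 * 1e-24 / 1.67)
p = 0.74453

0.74453


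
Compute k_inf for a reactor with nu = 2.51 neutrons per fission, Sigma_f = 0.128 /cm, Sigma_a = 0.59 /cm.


k_inf = nu * Sigma_f / Sigma_a
k_inf = 2.51 * 0.128 / 0.59
k_inf = 0.54454

0.54454


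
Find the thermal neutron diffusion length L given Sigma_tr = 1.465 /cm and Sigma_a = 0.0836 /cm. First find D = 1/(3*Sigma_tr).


D = 1 / (3 * Sigma_tr) = 1 / (3 * 1.465) = 0.2275313 cm
L = sqrt(D / Sigma_a)
L = sqrt(0.2275313 / 0.0836)
L = 1.6497 cm

1.6497


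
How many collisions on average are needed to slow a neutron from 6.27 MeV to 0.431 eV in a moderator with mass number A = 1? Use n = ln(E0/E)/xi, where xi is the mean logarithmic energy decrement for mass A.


xi = 1 + (A-1)^2/(2A)*ln((A-1)/(A+1)) = 1 (for A = 1)
n = ln(E0/E) / xi
n = ln(6.27e6 / 0.431) / 1
n = ln(1.454756e+07) / 1 = 16.493

16.493


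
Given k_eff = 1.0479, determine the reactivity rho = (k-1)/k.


rho = (k_eff - 1) / k_eff
rho = (1.0479 - 1) / 1.0479
rho = 0.045710

0.045710


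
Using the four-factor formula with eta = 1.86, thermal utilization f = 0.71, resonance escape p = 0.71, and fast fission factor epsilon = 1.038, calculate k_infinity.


k_inf = eta * f * p * epsilon
k_inf = 1.86 * 0.71 * 0.71 * 1.038
k_inf = 0.97326

0.97326


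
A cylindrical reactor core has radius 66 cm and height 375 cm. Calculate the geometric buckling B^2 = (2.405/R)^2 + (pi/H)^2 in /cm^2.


B^2 = (2.405/R)^2 + (pi/H)^2
B^2 = (2.405/66)^2 + (pi/375)^2
B^2 = 0.0013980 /cm^2

0.0013980


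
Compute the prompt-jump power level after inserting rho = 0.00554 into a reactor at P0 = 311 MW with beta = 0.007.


P1/P0 = beta / (beta - rho)
P1/P0 = 0.007 / (0.007 - 0.00554) = 4.794521
P1 = 311 * 4.794521 = 1491.1 MW

1491.1


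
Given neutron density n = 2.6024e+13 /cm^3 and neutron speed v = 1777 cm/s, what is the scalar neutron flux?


phi = n * v
phi = 2.6024e+13 * 1777
phi = 4.6245e+16 /cm^2/s

4.6245e+16


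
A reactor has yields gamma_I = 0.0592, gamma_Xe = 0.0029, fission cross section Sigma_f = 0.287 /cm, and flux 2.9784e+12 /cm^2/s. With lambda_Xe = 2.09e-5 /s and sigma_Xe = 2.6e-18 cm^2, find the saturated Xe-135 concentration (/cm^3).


Xe_eq = (gamma_I + gamma_Xe) * Sigma_f * phi / (lambda_Xe + sigma_Xe * phi)
Numerator = (0.0592 + 0.0029) * 0.287 * 2.9784e+12 = 5.308313e+10
Denominator = 2.09e-5 + 2.6e-18 * 2.9784e+12 = 2.864384e-05
Xe_eq = 5.308313e+10 / 2.864384e-05 = 1.8532e+15 /cm^3

1.8532e+15


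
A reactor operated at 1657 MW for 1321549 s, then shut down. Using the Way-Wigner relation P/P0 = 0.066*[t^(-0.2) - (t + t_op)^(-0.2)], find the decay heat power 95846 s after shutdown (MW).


P/P0 = 0.066 * [t^(-0.2) - (t + t_op)^(-0.2)]
P/P0 = 0.066 * [95846^(-0.2) - (95846 + 1321549)^(-0.2)]
P/P0 = 0.066 * [0.1008522 - 0.05884395] = 0.002772545
P = 1657 * 0.002772545 = 4.5941 MW

4.5941


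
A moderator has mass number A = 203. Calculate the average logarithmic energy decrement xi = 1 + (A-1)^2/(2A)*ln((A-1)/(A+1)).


xi = 1 + (A-1)^2/(2A) * ln((A-1)/(A+1))
xi = 1 + (203-1)^2/(2*203) * ln((203-1)/(203 +1))
xi = 0.0098199

0.0098199


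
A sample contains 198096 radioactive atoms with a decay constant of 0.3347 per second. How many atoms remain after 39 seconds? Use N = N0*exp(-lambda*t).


N = N0 * exp(-lambda * t)
N = 198096 * exp(-0.3347 * 39)
N = 0.42452

0.42452


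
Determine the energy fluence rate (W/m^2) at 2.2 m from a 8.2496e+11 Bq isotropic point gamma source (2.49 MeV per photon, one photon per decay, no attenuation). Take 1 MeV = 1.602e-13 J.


psi = A * E * 1.602e-13 / (4*pi*r^2)
psi = 8.2496e+11 * 2.49 * 1.602e-13 / (4*pi*2.2^2)
psi = 0.0054105 W/m^2

0.0054105


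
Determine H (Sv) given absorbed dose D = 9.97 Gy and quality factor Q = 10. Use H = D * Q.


H = D * Q
H = 9.97 * 10
H = 99.700 Sv

99.700


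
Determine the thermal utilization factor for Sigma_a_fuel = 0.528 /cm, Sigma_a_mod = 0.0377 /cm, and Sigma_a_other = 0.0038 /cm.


f = Sigma_a_fuel / (Sigma_a_fuel + Sigma_a_mod + Sigma_a_other)
f = 0.528 / (0.528 + 0.0377 + 0.0038)
f = 0.92713

0.92713


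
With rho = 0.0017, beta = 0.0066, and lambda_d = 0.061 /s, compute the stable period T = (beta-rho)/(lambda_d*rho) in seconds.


T = (beta - rho) / (lambda_d * rho)
T = (0.0066 - 0.0017) / (0.061 * 0.0017)
T = 47.252 s

47.252


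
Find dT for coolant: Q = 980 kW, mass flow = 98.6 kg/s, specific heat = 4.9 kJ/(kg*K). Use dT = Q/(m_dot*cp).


dT = Q / (m_dot * cp)
dT = 980 / (98.6 * 4.9)
dT = 2.0284 C

2.0284


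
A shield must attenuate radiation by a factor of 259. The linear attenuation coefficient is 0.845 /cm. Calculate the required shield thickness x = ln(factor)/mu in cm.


x = ln(factor) / mu
x = ln(259) / 0.845
x = 6.5761 cm

6.5761


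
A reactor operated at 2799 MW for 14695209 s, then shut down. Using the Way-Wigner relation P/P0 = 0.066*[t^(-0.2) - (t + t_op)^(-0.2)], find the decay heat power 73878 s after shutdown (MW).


P/P0 = 0.066 * [t^(-0.2) - (t + t_op)^(-0.2)]
P/P0 = 0.066 * [73878^(-0.2) - (73878 + 14695209)^(-0.2)]
P/P0 = 0.066 * [0.1062422 - 0.03682386] = 0.004581610
P = 2799 * 0.004581610 = 12.824 MW

12.824


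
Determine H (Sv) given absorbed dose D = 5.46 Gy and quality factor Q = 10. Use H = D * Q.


H = D * Q
H = 5.46 * 10
H = 54.600 Sv

54.600


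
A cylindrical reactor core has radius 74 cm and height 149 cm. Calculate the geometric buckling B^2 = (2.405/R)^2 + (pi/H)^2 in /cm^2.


B^2 = (2.405/R)^2 + (pi/H)^2
B^2 = (2.405/74)^2 + (pi/149)^2
B^2 = 0.0015008 /cm^2

0.0015008


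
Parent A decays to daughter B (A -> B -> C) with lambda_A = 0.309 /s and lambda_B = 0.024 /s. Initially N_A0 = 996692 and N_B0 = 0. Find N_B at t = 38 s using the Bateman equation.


N_B(t) = lambda_A * N_A0 / (lambda_B - lambda_A) * [exp(-lambda_A*t) - exp(-lambda_B*t)]
exp(-0.309*38) = 7.952693e-06; exp(-0.024*38) = 0.4017200
N_B = 0.309 * 996692 / (0.024 - 0.309) * (7.952693e-06 - 0.4017200)
N_B = 434100

434100


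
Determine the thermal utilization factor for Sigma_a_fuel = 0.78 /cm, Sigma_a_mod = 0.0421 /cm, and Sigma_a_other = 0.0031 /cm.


f = Sigma_a_fuel / (Sigma_a_fuel + Sigma_a_mod + Sigma_a_other)
f = 0.78 / (0.78 + 0.0421 + 0.0031)
f = 0.94523

0.94523


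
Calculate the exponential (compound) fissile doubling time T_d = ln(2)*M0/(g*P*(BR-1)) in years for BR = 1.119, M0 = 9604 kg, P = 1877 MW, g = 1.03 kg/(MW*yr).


Breeding gain G = BR - 1 = 1.119 - 1 = 0.119
Fissile production rate = g * P * G = 1.03 * 1877 * 0.119 = 230.06389 kg/yr
T_d = ln(2) * M0 / (g * P * G)
T_d = ln(2) * 9604 / 230.06389 = 28.935 yr

28.935


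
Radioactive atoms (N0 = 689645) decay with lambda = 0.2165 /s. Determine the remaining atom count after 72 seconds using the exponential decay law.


N = N0 * exp(-lambda * t)
N = 689645 * exp(-0.2165 * 72)
N = 0.11718

0.11718


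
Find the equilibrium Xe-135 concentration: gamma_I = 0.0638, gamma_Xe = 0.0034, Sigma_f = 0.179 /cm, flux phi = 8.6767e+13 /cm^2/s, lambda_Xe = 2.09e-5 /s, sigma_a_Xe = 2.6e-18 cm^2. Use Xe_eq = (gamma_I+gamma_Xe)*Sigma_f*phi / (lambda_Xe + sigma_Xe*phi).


Xe_eq = (gamma_I + gamma_Xe) * Sigma_f * phi / (lambda_Xe + sigma_Xe * phi)
Numerator = (0.0638 + 0.0034) * 0.179 * 8.6767e+13 = 1.043703e+12
Denominator = 2.09e-5 + 2.6e-18 * 8.6767e+13 = 2.464942e-04
Xe_eq = 1.043703e+12 / 2.464942e-04 = 4.2342e+15 /cm^3

4.2342e+15


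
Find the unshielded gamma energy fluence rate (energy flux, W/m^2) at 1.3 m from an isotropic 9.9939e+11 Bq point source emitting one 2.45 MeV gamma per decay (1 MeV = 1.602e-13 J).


psi = A * E * 1.602e-13 / (4*pi*r^2)
psi = 9.9939e+11 * 2.45 * 1.602e-13 / (4*pi*1.3^2)
psi = 0.018470 W/m^2

0.018470


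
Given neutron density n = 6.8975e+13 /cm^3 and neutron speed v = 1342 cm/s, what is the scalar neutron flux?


phi = n * v
phi = 6.8975e+13 * 1342
phi = 9.2564e+16 /cm^2/s

9.2564e+16


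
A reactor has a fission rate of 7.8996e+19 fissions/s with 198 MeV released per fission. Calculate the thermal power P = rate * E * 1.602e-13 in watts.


P = fission_rate * E_MeV * 1.602e-13
P = 7.8996e+19 * 198 * 1.602e-13
P = 2.5057e+09 W

2.5057e+09


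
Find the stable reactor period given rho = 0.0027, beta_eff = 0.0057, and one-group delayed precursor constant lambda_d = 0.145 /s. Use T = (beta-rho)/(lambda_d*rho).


T = (beta - rho) / (lambda_d * rho)
T = (0.0057 - 0.0027) / (0.145 * 0.0027)
T = 7.6628 s

7.6628


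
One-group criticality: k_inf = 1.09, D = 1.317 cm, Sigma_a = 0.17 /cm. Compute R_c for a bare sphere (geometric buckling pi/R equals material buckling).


L^2 = D / Sigma_a = 1.317 / 0.17 = 7.747059 cm^2
B_m^2 = (k_inf - 1) / L^2 = (1.09 - 1) / 7.747059 = 0.01161731 /cm^2
For a bare sphere: B_g = pi/R, so R_c = pi / sqrt(B_m^2)
R_c = pi / sqrt(0.01161731) = 29.147 cm

29.147


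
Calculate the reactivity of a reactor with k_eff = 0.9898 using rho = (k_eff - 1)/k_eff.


rho = (k_eff - 1) / k_eff
rho = (0.9898 - 1) / 0.9898
rho = -0.010305

-0.010305


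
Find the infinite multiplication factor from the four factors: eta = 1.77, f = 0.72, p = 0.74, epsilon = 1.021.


k_inf = eta * f * p * epsilon
k_inf = 1.77 * 0.72 * 0.74 * 1.021
k_inf = 0.96286

0.96286


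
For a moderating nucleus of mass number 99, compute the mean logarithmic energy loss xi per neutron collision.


xi = 1 + (A-1)^2/(2A) * ln((A-1)/(A+1))
xi = 1 + (99-1)^2/(2*99) * ln((99-1)/(99 +1))
xi = 0.020067

0.020067


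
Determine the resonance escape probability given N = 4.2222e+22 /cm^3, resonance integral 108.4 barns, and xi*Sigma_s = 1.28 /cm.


p = exp(-N * I * 1e-24 / (xi*Sigma_s))
p = exp(-4.2222e+22 * 108.4 * 1e-24 / 1.28)
p = 0.027997

0.027997


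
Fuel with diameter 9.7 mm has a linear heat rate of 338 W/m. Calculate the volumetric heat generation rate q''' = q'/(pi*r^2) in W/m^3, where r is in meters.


r = D / 2 / 1000 = 9.7 / 2 / 1000 = 0.00485 m
q''' = q' / (pi * r^2)
q''' = 338 / (pi * 0.00485^2)
q''' = 4.5739e+06 W/m^3

4.5739e+06


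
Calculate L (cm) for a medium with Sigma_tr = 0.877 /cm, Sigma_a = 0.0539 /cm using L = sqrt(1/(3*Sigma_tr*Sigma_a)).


D = 1 / (3 * Sigma_tr) = 1 / (3 * 0.877) = 0.3800836 cm
L = sqrt(D / Sigma_a)
L = sqrt(0.3800836 / 0.0539)
L = 2.6555 cm

2.6555


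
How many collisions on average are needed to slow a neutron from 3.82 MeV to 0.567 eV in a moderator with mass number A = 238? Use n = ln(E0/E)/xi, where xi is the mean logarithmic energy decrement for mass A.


xi = 1 + (A-1)^2/(2A)*ln((A-1)/(A+1)) = 0.008379872 (for A = 238)
n = ln(E0/E) / xi
n = ln(3.82e6 / 0.567) / 0.008379872
n = ln(6.737213e+06) / 0.008379872 = 1876.3

1876.3


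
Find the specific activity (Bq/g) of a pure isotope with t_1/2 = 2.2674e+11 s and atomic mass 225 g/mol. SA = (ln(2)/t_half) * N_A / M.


lambda = ln(2) / t_half = ln(2) / 2.2674e+11 = 3.057013e-12 /s
SA = lambda * N_A / M
SA = 3.057013e-12 * 6.022e23 / 225
SA = 8.1819e+09 Bq/g

8.1819e+09


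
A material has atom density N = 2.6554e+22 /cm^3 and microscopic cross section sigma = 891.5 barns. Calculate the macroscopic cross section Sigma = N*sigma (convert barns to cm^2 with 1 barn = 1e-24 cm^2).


Sigma = N * sigma_barns * 1e-24
Sigma = 2.6554e+22 * 891.5 * 1e-24
Sigma = 23.673 /cm

23.673


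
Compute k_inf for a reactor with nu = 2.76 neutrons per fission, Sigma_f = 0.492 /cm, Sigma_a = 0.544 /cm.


k_inf = nu * Sigma_f / Sigma_a
k_inf = 2.76 * 0.492 / 0.544
k_inf = 2.4962

2.4962


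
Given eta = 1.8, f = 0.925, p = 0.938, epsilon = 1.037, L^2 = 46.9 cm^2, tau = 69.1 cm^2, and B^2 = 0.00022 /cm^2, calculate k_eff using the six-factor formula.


k_inf = eta*f*p*eps = 1.8*0.925*0.938*1.037 = 1.619555
P_TNL = 1/(1 + L^2*B^2) = 1/(1 + 46.9*0.00022) = 0.9897874
P_FNL = exp(-B^2*tau) = exp(-0.00022*69.1) = 0.9849130
k_eff = k_inf * P_TNL * P_FNL = 1.619555 * 0.9897874 * 0.9849130
k_eff = 1.5788

1.5788


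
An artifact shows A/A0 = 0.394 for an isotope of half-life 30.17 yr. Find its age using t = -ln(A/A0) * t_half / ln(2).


lambda = ln(2) / t_half = ln(2) / 30.17 = 0.02297472 /yr
t = -ln(A/A0) / lambda
t = -ln(0.394) / 0.02297472
t = 40.540 yr

40.540


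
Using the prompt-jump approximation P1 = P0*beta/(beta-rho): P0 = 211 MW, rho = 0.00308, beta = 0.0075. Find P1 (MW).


P1/P0 = beta / (beta - rho)
P1/P0 = 0.0075 / (0.0075 - 0.00308) = 1.696833
P1 = 211 * 1.696833 = 358.03 MW

358.03


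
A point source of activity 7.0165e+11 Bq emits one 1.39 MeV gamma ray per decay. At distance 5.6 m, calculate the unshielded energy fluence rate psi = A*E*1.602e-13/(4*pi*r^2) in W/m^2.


psi = A * E * 1.602e-13 / (4*pi*r^2)
psi = 7.0165e+11 * 1.39 * 1.602e-13 / (4*pi*5.6^2)
psi = 3.9647e-04 W/m^2

3.9647e-04


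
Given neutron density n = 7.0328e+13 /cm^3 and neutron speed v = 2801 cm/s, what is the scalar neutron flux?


phi = n * v
phi = 7.0328e+13 * 2801
phi = 1.9699e+17 /cm^2/s

1.9699e+17


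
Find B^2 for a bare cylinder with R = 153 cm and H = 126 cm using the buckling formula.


B^2 = (2.405/R)^2 + (pi/H)^2
B^2 = (2.405/153)^2 + (pi/126)^2
B^2 = 8.6875e-04 /cm^2

8.6875e-04


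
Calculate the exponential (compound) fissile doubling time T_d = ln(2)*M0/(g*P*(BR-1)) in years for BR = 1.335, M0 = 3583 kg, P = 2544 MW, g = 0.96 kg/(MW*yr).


Breeding gain G = BR - 1 = 1.335 - 1 = 0.335
Fissile production rate = g * P * G = 0.96 * 2544 * 0.335 = 818.1504 kg/yr
T_d = ln(2) * M0 / (g * P * G)
T_d = ln(2) * 3583 / 818.1504 = 3.0356 yr

3.0356


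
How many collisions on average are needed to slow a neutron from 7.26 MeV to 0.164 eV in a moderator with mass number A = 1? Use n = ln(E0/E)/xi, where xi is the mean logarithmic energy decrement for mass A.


xi = 1 + (A-1)^2/(2A)*ln((A-1)/(A+1)) = 1 (for A = 1)
n = ln(E0/E) / xi
n = ln(7.26e6 / 0.164) / 1
n = ln(4.426829e+07) / 1 = 17.606

17.606


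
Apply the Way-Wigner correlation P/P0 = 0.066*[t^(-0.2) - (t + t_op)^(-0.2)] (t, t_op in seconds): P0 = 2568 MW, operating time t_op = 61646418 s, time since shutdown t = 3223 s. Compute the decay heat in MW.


P/P0 = 0.066 * [t^(-0.2) - (t + t_op)^(-0.2)]
P/P0 = 0.066 * [3223^(-0.2) - (3223 + 61646418)^(-0.2)]
P/P0 = 0.066 * [0.1987687 - 0.02767030] = 0.01129249
P = 2568 * 0.01129249 = 28.999 MW

28.999


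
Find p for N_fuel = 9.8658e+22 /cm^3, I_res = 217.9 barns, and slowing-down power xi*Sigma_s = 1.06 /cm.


p = exp(-N * I * 1e-24 / (xi*Sigma_s))
p = exp(-9.8658e+22 * 217.9 * 1e-24 / 1.06)
p = 1.5566e-09

1.5566e-09


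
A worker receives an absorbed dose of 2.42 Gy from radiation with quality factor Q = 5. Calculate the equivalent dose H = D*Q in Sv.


H = D * Q
H = 2.42 * 5
H = 12.100 Sv

12.100


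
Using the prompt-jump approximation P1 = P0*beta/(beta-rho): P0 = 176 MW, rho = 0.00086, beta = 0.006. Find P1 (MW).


P1/P0 = beta / (beta - rho)
P1/P0 = 0.006 / (0.006 - 0.00086) = 1.167315
P1 = 176 * 1.167315 = 205.45 MW

205.45


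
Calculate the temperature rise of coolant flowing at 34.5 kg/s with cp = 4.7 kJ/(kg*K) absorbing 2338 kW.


dT = Q / (m_dot * cp)
dT = 2338 / (34.5 * 4.7)
dT = 14.419 C

14.419


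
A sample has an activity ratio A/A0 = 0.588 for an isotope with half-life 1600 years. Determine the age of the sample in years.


lambda = ln(2) / t_half = ln(2) / 1600 = 4.332170e-04 /yr
t = -ln(A/A0) / lambda
t = -ln(0.588) / 4.332170e-04
t = 1225.8 yr

1225.8


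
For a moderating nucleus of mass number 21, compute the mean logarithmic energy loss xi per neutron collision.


xi = 1 + (A-1)^2/(2A) * ln((A-1)/(A+1))
xi = 1 + (21-1)^2/(2*21) * ln((21-1)/(21 +1))
xi = 0.092284

0.092284


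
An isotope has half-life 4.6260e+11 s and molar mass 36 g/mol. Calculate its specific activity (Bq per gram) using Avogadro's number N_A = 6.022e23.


lambda = ln(2) / t_half = ln(2) / 4.6260e+11 = 1.498373e-12 /s
SA = lambda * N_A / M
SA = 1.498373e-12 * 6.022e23 / 36
SA = 2.5064e+10 Bq/g

2.5064e+10


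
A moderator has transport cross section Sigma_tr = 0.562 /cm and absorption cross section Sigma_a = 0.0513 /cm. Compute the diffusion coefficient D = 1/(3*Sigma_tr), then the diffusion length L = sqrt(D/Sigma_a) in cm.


D = 1 / (3 * Sigma_tr) = 1 / (3 * 0.562) = 0.5931198 cm
L = sqrt(D / Sigma_a)
L = sqrt(0.5931198 / 0.0513)
L = 3.4003 cm

3.4003


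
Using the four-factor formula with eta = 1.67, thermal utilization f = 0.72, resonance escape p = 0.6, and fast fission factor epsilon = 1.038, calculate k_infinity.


k_inf = eta * f * p * epsilon
k_inf = 1.67 * 0.72 * 0.6 * 1.038
k_inf = 0.74885

0.74885


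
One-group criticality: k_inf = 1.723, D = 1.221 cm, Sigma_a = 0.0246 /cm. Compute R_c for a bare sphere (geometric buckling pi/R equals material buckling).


L^2 = D / Sigma_a = 1.221 / 0.0246 = 49.63415 cm^2
B_m^2 = (k_inf - 1) / L^2 = (1.723 - 1) / 49.63415 = 0.01456658 /cm^2
For a bare sphere: B_g = pi/R, so R_c = pi / sqrt(B_m^2)
R_c = pi / sqrt(0.01456658) = 26.030 cm

26.030


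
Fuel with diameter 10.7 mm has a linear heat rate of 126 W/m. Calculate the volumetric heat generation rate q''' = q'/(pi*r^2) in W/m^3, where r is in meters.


r = D / 2 / 1000 = 10.7 / 2 / 1000 = 0.00535 m
q''' = q' / (pi * r^2)
q''' = 126 / (pi * 0.00535^2)
q''' = 1.4012e+06 W/m^3

1.4012e+06


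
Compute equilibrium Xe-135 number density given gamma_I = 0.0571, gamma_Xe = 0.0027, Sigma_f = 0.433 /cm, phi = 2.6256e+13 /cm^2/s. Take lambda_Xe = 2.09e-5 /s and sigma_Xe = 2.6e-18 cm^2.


Xe_eq = (gamma_I + gamma_Xe) * Sigma_f * phi / (lambda_Xe + sigma_Xe * phi)
Numerator = (0.0571 + 0.0027) * 0.433 * 2.6256e+13 = 6.798571e+11
Denominator = 2.09e-5 + 2.6e-18 * 2.6256e+13 = 8.916560e-05
Xe_eq = 6.798571e+11 / 8.916560e-05 = 7.6247e+15 /cm^3

7.6247e+15


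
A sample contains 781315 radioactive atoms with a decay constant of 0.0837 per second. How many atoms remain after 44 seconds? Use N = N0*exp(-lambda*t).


N = N0 * exp(-lambda * t)
N = 781315 * exp(-0.0837 * 44)
N = 19652

19652


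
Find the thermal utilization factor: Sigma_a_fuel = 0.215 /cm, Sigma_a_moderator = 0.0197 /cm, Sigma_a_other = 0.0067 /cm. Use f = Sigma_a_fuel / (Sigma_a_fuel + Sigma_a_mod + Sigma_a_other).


f = Sigma_a_fuel / (Sigma_a_fuel + Sigma_a_mod + Sigma_a_other)
f = 0.215 / (0.215 + 0.0197 + 0.0067)
f = 0.89064

0.89064


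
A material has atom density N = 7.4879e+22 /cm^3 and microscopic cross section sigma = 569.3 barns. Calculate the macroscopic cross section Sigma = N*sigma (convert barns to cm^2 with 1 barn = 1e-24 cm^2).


Sigma = N * sigma_barns * 1e-24
Sigma = 7.4879e+22 * 569.3 * 1e-24
Sigma = 42.629 /cm

42.629


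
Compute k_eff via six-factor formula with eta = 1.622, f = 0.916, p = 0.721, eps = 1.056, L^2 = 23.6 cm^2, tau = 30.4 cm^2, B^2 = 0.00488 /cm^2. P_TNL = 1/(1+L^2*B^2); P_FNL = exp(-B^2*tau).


k_inf = eta*f*p*eps = 1.622*0.916*0.721*1.056 = 1.131216
P_TNL = 1/(1 + L^2*B^2) = 1/(1 + 23.6*0.00488) = 0.8967259
P_FNL = exp(-B^2*tau) = exp(-0.00488*30.4) = 0.8621276
k_eff = k_inf * P_TNL * P_FNL = 1.131216 * 0.8967259 * 0.8621276
k_eff = 0.87453

0.87453


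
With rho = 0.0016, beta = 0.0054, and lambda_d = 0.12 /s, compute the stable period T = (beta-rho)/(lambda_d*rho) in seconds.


T = (beta - rho) / (lambda_d * rho)
T = (0.0054 - 0.0016) / (0.12 * 0.0016)
T = 19.792 s

19.792


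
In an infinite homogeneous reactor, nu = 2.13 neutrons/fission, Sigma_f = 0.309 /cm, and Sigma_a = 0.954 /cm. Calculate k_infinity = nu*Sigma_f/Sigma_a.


k_inf = nu * Sigma_f / Sigma_a
k_inf = 2.13 * 0.309 / 0.954
k_inf = 0.68991

0.68991


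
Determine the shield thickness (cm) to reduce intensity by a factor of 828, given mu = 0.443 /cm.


x = ln(factor) / mu
x = ln(828) / 0.443
x = 15.167 cm

15.167


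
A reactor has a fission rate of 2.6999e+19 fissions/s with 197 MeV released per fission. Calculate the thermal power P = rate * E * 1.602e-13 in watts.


P = fission_rate * E_MeV * 1.602e-13
P = 2.6999e+19 * 197 * 1.602e-13
P = 8.5207e+08 W

8.5207e+08


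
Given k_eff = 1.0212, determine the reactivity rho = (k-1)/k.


rho = (k_eff - 1) / k_eff
rho = (1.0212 - 1) / 1.0212
rho = 0.020760

0.020760


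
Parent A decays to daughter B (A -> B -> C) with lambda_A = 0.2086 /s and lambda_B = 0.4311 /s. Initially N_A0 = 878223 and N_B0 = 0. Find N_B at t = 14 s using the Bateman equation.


N_B(t) = lambda_A * N_A0 / (lambda_B - lambda_A) * [exp(-lambda_A*t) - exp(-lambda_B*t)]
exp(-0.2086*14) = 0.05391212; exp(-0.4311*14) = 0.002392539
N_B = 0.2086 * 878223 / (0.4311 - 0.2086) * (0.05391212 - 0.002392539)
N_B = 42419

42419


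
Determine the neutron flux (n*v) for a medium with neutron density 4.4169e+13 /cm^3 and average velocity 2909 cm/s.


phi = n * v
phi = 4.4169e+13 * 2909
phi = 1.2849e+17 /cm^2/s

1.2849e+17


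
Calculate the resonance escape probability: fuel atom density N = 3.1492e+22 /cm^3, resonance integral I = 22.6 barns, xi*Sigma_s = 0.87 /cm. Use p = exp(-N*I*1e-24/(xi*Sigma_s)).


p = exp(-N * I * 1e-24 / (xi*Sigma_s))
p = exp(-3.1492e+22 * 22.6 * 1e-24 / 0.87)
p = 0.44128

0.44128


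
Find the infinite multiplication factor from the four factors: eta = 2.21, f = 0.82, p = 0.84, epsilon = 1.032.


k_inf = eta * f * p * epsilon
k_inf = 2.21 * 0.82 * 0.84 * 1.032
k_inf = 1.5710

1.5710


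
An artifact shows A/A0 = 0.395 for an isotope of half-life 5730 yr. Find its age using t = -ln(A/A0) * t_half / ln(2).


lambda = ln(2) / t_half = ln(2) / 5730 = 1.209681e-04 /yr
t = -ln(A/A0) / lambda
t = -ln(0.395) / 1.209681e-04
t = 7678.6 yr

7678.6


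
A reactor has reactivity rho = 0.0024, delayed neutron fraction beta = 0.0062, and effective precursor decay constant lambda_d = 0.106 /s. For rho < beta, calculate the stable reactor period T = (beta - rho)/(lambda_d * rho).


T = (beta - rho) / (lambda_d * rho)
T = (0.0062 - 0.0024) / (0.106 * 0.0024)
T = 14.937 s

14.937


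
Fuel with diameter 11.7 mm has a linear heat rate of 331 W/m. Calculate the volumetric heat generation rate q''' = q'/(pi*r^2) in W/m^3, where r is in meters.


r = D / 2 / 1000 = 11.7 / 2 / 1000 = 0.00585 m
q''' = q' / (pi * r^2)
q''' = 331 / (pi * 0.00585^2)
q''' = 3.0787e+06 W/m^3

3.0787e+06


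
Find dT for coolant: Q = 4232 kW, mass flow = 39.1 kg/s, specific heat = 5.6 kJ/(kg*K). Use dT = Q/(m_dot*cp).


dT = Q / (m_dot * cp)
dT = 4232 / (39.1 * 5.6)
dT = 19.328 C

19.328


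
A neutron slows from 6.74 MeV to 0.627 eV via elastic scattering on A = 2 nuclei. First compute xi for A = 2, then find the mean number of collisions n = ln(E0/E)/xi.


xi = 1 + (A-1)^2/(2A)*ln((A-1)/(A+1)) = 0.7253469 (for A = 2)
n = ln(E0/E) / xi
n = ln(6.74e6 / 0.627) / 0.7253469
n = ln(1.074960e+07) / 0.7253469 = 22.321

22.321


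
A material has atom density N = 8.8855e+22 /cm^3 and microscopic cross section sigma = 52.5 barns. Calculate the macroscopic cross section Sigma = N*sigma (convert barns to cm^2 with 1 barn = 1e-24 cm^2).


Sigma = N * sigma_barns * 1e-24
Sigma = 8.8855e+22 * 52.5 * 1e-24
Sigma = 4.6649 /cm

4.6649


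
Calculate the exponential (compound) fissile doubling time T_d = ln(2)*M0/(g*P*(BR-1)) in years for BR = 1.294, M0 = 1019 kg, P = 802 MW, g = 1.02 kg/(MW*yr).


Breeding gain G = BR - 1 = 1.294 - 1 = 0.294
Fissile production rate = g * P * G = 1.02 * 802 * 0.294 = 240.50376 kg/yr
T_d = ln(2) * M0 / (g * P * G)
T_d = ln(2) * 1019 / 240.50376 = 2.9368 yr

2.9368


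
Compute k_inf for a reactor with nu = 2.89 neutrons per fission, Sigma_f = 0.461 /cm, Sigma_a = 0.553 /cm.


k_inf = nu * Sigma_f / Sigma_a
k_inf = 2.89 * 0.461 / 0.553
k_inf = 2.4092

2.4092


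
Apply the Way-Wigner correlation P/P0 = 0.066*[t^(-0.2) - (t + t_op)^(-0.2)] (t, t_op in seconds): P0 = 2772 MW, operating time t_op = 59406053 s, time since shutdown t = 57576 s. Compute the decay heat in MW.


P/P0 = 0.066 * [t^(-0.2) - (t + t_op)^(-0.2)]
P/P0 = 0.066 * [57576^(-0.2) - (57576 + 59406053)^(-0.2)]
P/P0 = 0.066 * [0.1116739 - 0.02787082] = 0.005531003
P = 2772 * 0.005531003 = 15.332 MW

15.332


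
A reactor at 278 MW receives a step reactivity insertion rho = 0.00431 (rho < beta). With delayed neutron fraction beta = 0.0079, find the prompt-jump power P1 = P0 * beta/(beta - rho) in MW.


P1/P0 = beta / (beta - rho)
P1/P0 = 0.0079 / (0.0079 - 0.00431) = 2.200557
P1 = 278 * 2.200557 = 611.75 MW

611.75


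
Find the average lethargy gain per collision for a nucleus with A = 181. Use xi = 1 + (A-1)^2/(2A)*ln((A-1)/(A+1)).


xi = 1 + (A-1)^2/(2A) * ln((A-1)/(A+1))
xi = 1 + (181-1)^2/(2*181) * ln((181-1)/(181 +1))
xi = 0.011009

0.011009


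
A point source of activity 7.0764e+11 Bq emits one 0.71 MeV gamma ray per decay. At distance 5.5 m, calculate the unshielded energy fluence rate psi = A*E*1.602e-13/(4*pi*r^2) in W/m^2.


psi = A * E * 1.602e-13 / (4*pi*r^2)
psi = 7.0764e+11 * 0.71 * 1.602e-13 / (4*pi*5.5^2)
psi = 2.1174e-04 W/m^2

2.1174e-04


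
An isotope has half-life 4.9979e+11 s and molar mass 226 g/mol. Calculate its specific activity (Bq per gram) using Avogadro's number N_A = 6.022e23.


lambda = ln(2) / t_half = ln(2) / 4.9979e+11 = 1.386877e-12 /s
SA = lambda * N_A / M
SA = 1.386877e-12 * 6.022e23 / 226
SA = 3.6955e+09 Bq/g

3.6955e+09


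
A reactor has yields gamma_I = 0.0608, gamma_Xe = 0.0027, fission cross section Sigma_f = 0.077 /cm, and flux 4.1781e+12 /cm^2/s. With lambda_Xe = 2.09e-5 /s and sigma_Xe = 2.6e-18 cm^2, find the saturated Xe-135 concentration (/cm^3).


Xe_eq = (gamma_I + gamma_Xe) * Sigma_f * phi / (lambda_Xe + sigma_Xe * phi)
Numerator = (0.0608 + 0.0027) * 0.077 * 4.1781e+12 = 2.042882e+10
Denominator = 2.09e-5 + 2.6e-18 * 4.1781e+12 = 3.176306e-05
Xe_eq = 2.042882e+10 / 3.176306e-05 = 6.4316e+14 /cm^3

6.4316e+14


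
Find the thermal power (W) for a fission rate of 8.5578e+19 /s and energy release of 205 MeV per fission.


P = fission_rate * E_MeV * 1.602e-13
P = 8.5578e+19 * 205 * 1.602e-13
P = 2.8105e+09 W

2.8105e+09


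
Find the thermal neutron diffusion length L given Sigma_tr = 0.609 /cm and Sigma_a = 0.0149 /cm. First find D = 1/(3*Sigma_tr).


D = 1 / (3 * Sigma_tr) = 1 / (3 * 0.609) = 0.5473454 cm
L = sqrt(D / Sigma_a)
L = sqrt(0.5473454 / 0.0149)
L = 6.0609 cm

6.0609


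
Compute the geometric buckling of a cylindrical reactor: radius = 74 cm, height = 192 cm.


B^2 = (2.405/R)^2 + (pi/H)^2
B^2 = (2.405/74)^2 + (pi/192)^2
B^2 = 0.0013240 /cm^2

0.0013240


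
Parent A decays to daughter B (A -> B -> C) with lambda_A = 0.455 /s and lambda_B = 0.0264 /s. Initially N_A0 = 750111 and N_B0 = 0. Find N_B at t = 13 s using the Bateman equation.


N_B(t) = lambda_A * N_A0 / (lambda_B - lambda_A) * [exp(-lambda_A*t) - exp(-lambda_B*t)]
exp(-0.455*13) = 0.002698660; exp(-0.0264*13) = 0.7094963
N_B = 0.455 * 750111 / (0.0264 - 0.455) * (0.002698660 - 0.7094963)
N_B = 562833

562833


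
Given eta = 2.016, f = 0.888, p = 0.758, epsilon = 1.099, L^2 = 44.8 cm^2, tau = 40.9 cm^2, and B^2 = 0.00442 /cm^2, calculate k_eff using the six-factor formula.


k_inf = eta*f*p*eps = 2.016*0.888*0.758*1.099 = 1.491318
P_TNL = 1/(1 + L^2*B^2) = 1/(1 + 44.8*0.00442) = 0.8347134
P_FNL = exp(-B^2*tau) = exp(-0.00442*40.9) = 0.8346206
k_eff = k_inf * P_TNL * P_FNL = 1.491318 * 0.8347134 * 0.8346206
k_eff = 1.0390

1.0390


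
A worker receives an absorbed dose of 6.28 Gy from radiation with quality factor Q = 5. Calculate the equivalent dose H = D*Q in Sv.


H = D * Q
H = 6.28 * 5
H = 31.400 Sv

31.400


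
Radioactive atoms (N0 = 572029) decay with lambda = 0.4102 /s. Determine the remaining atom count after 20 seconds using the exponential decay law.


N = N0 * exp(-lambda * t)
N = 572029 * exp(-0.4102 * 20)
N = 156.48

156.48


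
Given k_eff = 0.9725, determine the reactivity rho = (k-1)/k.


rho = (k_eff - 1) / k_eff
rho = (0.9725 - 1) / 0.9725
rho = -0.028278

-0.028278


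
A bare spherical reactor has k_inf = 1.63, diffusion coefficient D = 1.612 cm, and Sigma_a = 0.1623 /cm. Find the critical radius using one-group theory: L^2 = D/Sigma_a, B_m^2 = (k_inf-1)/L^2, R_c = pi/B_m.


L^2 = D / Sigma_a = 1.612 / 0.1623 = 9.932224 cm^2
B_m^2 = (k_inf - 1) / L^2 = (1.63 - 1) / 9.932224 = 0.06342990 /cm^2
For a bare sphere: B_g = pi/R, so R_c = pi / sqrt(B_m^2)
R_c = pi / sqrt(0.06342990) = 12.474 cm

12.474


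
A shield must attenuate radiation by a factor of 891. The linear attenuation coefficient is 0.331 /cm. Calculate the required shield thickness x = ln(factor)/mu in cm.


x = ln(factor) / mu
x = ln(891) / 0.331
x = 20.521 cm

20.521


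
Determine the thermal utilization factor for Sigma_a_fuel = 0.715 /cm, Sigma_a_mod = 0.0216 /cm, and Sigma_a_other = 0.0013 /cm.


f = Sigma_a_fuel / (Sigma_a_fuel + Sigma_a_mod + Sigma_a_other)
f = 0.715 / (0.715 + 0.0216 + 0.0013)
f = 0.96897

0.96897


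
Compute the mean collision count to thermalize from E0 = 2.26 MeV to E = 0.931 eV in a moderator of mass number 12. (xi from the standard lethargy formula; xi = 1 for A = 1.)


xi = 1 + (A-1)^2/(2A)*ln((A-1)/(A+1)) = 0.1577690 (for A = 12)
n = ln(E0/E) / xi
n = ln(2.26e6 / 0.931) / 0.1577690
n = ln(2.427497e+06) / 0.1577690 = 93.189

93.189


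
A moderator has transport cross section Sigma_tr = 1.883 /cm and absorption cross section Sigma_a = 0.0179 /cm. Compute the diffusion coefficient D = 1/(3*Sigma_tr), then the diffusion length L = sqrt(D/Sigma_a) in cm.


D = 1 / (3 * Sigma_tr) = 1 / (3 * 1.883) = 0.1770225 cm
L = sqrt(D / Sigma_a)
L = sqrt(0.1770225 / 0.0179)
L = 3.1448 cm

3.1448


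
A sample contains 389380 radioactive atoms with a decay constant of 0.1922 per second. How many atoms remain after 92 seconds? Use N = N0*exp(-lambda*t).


N = N0 * exp(-lambda * t)
N = 389380 * exp(-0.1922 * 92)
N = 0.0081471

0.0081471


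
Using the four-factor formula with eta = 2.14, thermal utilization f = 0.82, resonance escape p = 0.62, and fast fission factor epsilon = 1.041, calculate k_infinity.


k_inf = eta * f * p * epsilon
k_inf = 2.14 * 0.82 * 0.62 * 1.041
k_inf = 1.1326

1.1326


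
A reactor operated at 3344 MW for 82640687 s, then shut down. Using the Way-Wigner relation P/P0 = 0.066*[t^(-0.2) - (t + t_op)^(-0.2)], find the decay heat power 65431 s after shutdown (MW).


P/P0 = 0.066 * [t^(-0.2) - (t + t_op)^(-0.2)]
P/P0 = 0.066 * [65431^(-0.2) - (65431 + 82640687)^(-0.2)]
P/P0 = 0.066 * [0.1088537 - 0.02609111] = 0.005462331
P = 3344 * 0.005462331 = 18.266 MW

18.266


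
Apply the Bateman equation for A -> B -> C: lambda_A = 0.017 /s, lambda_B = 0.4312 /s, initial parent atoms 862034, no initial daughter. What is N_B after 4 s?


N_B(t) = lambda_A * N_A0 / (lambda_B - lambda_A) * [exp(-lambda_A*t) - exp(-lambda_B*t)]
exp(-0.017*4) = 0.9342605; exp(-0.4312*4) = 0.1782087
N_B = 0.017 * 862034 / (0.4312 - 0.017) * (0.9342605 - 0.1782087)
N_B = 26749

26749


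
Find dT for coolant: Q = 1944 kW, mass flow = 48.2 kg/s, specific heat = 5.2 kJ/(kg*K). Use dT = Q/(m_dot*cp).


dT = Q / (m_dot * cp)
dT = 1944 / (48.2 * 5.2)
dT = 7.7561 C

7.7561


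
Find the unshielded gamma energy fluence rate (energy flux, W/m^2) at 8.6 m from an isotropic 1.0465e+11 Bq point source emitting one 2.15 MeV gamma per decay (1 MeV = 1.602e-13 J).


psi = A * E * 1.602e-13 / (4*pi*r^2)
psi = 1.0465e+11 * 2.15 * 1.602e-13 / (4*pi*8.6^2)
psi = 3.8782e-05 W/m^2

3.8782e-05


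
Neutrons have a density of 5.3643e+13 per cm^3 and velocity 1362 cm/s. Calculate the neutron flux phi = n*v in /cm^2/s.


phi = n * v
phi = 5.3643e+13 * 1362
phi = 7.3062e+16 /cm^2/s

7.3062e+16


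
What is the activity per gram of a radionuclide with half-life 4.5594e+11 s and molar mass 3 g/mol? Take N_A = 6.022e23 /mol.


lambda = ln(2) / t_half = ln(2) / 4.5594e+11 = 1.520260e-12 /s
SA = lambda * N_A / M
SA = 1.520260e-12 * 6.022e23 / 3
SA = 3.0517e+11 Bq/g

3.0517e+11


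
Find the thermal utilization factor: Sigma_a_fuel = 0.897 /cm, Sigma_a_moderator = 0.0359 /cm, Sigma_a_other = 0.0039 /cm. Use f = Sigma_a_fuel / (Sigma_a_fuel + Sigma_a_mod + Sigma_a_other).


f = Sigma_a_fuel / (Sigma_a_fuel + Sigma_a_mod + Sigma_a_other)
f = 0.897 / (0.897 + 0.0359 + 0.0039)
f = 0.95751

0.95751


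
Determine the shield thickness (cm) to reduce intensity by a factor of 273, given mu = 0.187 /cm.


x = ln(factor) / mu
x = ln(273) / 0.187
x = 29.997 cm

29.997


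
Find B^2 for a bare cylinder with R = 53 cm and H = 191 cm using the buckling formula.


B^2 = (2.405/R)^2 + (pi/H)^2
B^2 = (2.405/53)^2 + (pi/191)^2
B^2 = 0.0023296 /cm^2

0.0023296


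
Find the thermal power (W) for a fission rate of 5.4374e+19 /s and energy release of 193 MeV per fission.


P = fission_rate * E_MeV * 1.602e-13
P = 5.4374e+19 * 193 * 1.602e-13
P = 1.6812e+09 W

1.6812e+09


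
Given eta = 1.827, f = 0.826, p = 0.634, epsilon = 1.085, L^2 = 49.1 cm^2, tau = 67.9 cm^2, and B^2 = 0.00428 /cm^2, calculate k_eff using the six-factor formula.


k_inf = eta*f*p*eps = 1.827*0.826*0.634*1.085 = 1.038096
P_TNL = 1/(1 + L^2*B^2) = 1/(1 + 49.1*0.00428) = 0.8263452
P_FNL = exp(-B^2*tau) = exp(-0.00428*67.9) = 0.7478058
k_eff = k_inf * P_TNL * P_FNL = 1.038096 * 0.8263452 * 0.7478058
k_eff = 0.64149

0.64149


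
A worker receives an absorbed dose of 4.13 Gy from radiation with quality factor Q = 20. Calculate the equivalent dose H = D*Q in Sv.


H = D * Q
H = 4.13 * 20
H = 82.600 Sv

82.600


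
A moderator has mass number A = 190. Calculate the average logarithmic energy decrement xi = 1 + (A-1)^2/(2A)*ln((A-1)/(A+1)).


xi = 1 + (A-1)^2/(2A) * ln((A-1)/(A+1))
xi = 1 + (190-1)^2/(2*190) * ln((190-1)/(190 +1))
xi = 0.010489

0.010489


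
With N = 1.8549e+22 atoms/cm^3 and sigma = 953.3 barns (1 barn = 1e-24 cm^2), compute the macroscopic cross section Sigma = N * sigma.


Sigma = N * sigma_barns * 1e-24
Sigma = 1.8549e+22 * 953.3 * 1e-24
Sigma = 17.683 /cm

17.683


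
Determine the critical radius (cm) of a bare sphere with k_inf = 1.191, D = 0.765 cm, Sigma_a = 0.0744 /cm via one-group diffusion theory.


L^2 = D / Sigma_a = 0.765 / 0.0744 = 10.28226 cm^2
B_m^2 = (k_inf - 1) / L^2 = (1.191 - 1) / 10.28226 = 0.01857568 /cm^2
For a bare sphere: B_g = pi/R, so R_c = pi / sqrt(B_m^2)
R_c = pi / sqrt(0.01857568) = 23.050 cm

23.050


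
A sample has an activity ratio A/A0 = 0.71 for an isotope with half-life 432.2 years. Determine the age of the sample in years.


lambda = ln(2) / t_half = ln(2) / 432.2 = 0.001603765 /yr
t = -ln(A/A0) / lambda
t = -ln(0.71) / 0.001603765
t = 213.55 yr

213.55


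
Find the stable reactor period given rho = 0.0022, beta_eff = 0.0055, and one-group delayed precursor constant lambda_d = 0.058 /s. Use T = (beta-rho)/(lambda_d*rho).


T = (beta - rho) / (lambda_d * rho)
T = (0.0055 - 0.0022) / (0.058 * 0.0022)
T = 25.862 s

25.862


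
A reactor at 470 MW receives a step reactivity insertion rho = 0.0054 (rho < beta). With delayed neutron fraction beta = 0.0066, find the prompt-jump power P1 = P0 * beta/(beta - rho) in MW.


P1/P0 = beta / (beta - rho)
P1/P0 = 0.0066 / (0.0066 - 0.0054) = 5.500000
P1 = 470 * 5.500000 = 2585.0 MW

2585.0
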